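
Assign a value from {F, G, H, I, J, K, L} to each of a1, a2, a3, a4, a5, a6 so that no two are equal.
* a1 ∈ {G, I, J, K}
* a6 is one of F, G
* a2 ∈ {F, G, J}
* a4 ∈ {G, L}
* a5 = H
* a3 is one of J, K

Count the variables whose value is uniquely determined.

a5's domain is down to {H}, so a5 = H.
Determined: a5=H. The other variables each still have more than one consistent value. That makes 1.

1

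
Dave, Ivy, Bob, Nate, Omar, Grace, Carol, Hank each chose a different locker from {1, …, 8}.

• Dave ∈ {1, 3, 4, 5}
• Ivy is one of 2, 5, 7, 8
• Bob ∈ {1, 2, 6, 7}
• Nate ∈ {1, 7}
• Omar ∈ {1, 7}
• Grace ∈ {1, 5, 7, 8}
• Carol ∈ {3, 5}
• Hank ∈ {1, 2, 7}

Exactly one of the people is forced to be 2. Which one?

The 8 variables draw from only 8 values {1, 2, 3, 4, 5, 6, 7, 8}, so each is used; only Dave can be 4, hence Dave = 4.
Among the 7 still-open variables, 3 fits only Carol (and all 7 values in {1, 2, 3, 5, 6, 7, 8} must be used), so Carol = 3.
The 6 still-open variables draw from only 6 values {1, 2, 5, 6, 7, 8}, so each is used; only Bob can be 6, hence Bob = 6.
Nate and Omar share exactly the 2 values {1, 7}; by pigeonhole those values go to them, so strike 1, 7 from Ivy, Grace, Hank.

Hank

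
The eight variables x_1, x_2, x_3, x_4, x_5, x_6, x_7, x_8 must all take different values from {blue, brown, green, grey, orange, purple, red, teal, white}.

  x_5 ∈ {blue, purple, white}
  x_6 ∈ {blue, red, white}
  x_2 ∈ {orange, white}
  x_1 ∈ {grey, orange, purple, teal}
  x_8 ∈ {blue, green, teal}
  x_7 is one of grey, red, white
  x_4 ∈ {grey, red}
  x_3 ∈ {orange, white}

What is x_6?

blue

The 8 variables draw from only 8 values {blue, green, grey, orange, purple, red, teal, white}, so each is used; only x_8 can be green, hence x_8 = green.
The 7 still-open variables draw from only 7 values {blue, grey, orange, purple, red, teal, white}, so each is used; only x_1 can be teal, hence x_1 = teal.
The 6 still-open variables together cover exactly {blue, grey, orange, purple, red, white} — 6 values for 6 variables — and purple appears only in x_5's list, so x_5 = purple.
The 5 still-open variables draw from only 5 values {blue, grey, orange, red, white}, so each is used; only x_6 can be blue, hence x_6 = blue.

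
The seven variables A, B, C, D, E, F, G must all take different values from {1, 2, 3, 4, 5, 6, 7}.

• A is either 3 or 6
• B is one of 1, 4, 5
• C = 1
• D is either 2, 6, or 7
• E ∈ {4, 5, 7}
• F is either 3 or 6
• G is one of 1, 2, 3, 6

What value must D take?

C's domain is down to {1}, so C = 1. Remove 1 from B, G.
A and F between them cover only {3, 6} — a naked pair. Remove those values from D, G.
G's domain is down to {2}, so G = 2. Strike 2 from D.
So D = 7.

7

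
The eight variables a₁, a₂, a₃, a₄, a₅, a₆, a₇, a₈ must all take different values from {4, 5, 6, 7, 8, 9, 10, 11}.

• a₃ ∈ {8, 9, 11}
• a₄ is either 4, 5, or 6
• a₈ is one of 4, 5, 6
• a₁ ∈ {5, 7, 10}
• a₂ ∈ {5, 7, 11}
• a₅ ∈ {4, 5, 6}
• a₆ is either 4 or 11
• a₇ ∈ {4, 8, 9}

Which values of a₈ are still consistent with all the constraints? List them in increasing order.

Among the 8 variables, 10 fits only a₁ (and all 8 values in {4, 5, 6, 7, 8, 9, 10, 11} must be used), so a₁ = 10.
The 7 still-open variables draw from only 7 values {4, 5, 6, 7, 8, 9, 11}, so each is used; only a₂ can be 7, hence a₂ = 7.
a₄, a₅, a₈ share exactly the 3 values {4, 5, 6}; by pigeonhole those values go to them, so strike 4, 5, 6 from a₆, a₇.
a₆'s domain is down to {11}, so a₆ = 11. Eliminate 11 elsewhere: a₃.
No further eliminations apply; a₈ can still be any of 4, 5, 6.

4, 5, 6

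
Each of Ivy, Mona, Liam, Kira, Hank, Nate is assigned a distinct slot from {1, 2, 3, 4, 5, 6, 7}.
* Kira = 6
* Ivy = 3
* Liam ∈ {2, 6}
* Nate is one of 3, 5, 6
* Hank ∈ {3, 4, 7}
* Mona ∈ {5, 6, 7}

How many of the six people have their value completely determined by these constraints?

6

Ivy's domain is down to {3}, so Ivy = 3. So Hank, Nate can't be 3.
Kira's domain is down to {6}, so Kira = 6. So Mona, Liam, Nate can't be 6.
Nate has just one choice, so Nate = 5. So Mona can't be 5.
That leaves Mona = 7. Strike 7 from Hank.
Liam's domain is down to {2}, so Liam = 2.
Hank's domain is down to {4}, so Hank = 4.
Every person is fixed: Ivy=3, Mona=7, Liam=2, Kira=6, Hank=4, Nate=5. That makes 6.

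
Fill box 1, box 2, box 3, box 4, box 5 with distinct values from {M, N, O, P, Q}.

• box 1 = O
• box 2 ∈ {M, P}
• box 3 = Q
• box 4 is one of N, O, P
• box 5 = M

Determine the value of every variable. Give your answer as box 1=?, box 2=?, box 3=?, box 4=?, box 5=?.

box 1=O, box 2=P, box 3=Q, box 4=N, box 5=M

box 1's domain is down to {O}, so box 1 = O. Eliminate O elsewhere: box 4.
That leaves box 3 = Q.
That leaves box 5 = M. So box 2 can't be M.
box 2 must be P (only option left). Eliminate P elsewhere: box 4.
box 4 must be N (only option left).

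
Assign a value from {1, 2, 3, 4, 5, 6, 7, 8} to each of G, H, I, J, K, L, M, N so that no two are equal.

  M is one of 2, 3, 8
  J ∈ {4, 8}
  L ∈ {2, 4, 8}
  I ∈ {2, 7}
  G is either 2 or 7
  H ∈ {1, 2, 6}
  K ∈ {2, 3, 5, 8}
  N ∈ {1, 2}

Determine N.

1

The 8 variables together cover exactly {1, 2, 3, 4, 5, 6, 7, 8} — 8 values for 8 variables — and 5 appears only in K's list, so K = 5.
Among the 7 still-open variables, 3 fits only M (and all 7 values in {1, 2, 3, 4, 6, 7, 8} must be used), so M = 3.
The 6 still-open variables draw from only 6 values {1, 2, 4, 6, 7, 8}, so each is used; only H can be 6, hence H = 6.
The 5 still-open variables draw from only 5 values {1, 2, 4, 7, 8}, so each is used; only N can be 1, hence N = 1.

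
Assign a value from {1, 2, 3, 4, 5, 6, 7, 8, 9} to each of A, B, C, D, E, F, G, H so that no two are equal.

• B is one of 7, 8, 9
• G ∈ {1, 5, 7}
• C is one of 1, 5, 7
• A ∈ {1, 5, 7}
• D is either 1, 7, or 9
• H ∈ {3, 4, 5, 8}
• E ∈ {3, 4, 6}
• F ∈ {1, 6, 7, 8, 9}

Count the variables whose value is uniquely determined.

A, C, G between them cover only {1, 5, 7} — a naked triple. Remove those values from B, D, F, H.
That leaves D = 9. Eliminate 9 elsewhere: B, F.
That leaves B = 8. Strike 8 from F, H.
F must be 6 (only option left). Eliminate 6 elsewhere: E.
Determined: B=8, D=9, F=6. The other variables each still have more than one consistent value. That makes 3.

3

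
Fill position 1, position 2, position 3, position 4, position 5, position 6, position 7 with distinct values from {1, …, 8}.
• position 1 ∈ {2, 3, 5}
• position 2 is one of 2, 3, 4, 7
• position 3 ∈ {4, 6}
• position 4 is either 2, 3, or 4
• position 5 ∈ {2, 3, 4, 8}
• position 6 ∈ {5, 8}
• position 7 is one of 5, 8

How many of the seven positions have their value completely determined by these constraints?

2

The 7 variables together cover exactly {2, 3, 4, 5, 6, 7, 8} — 7 values for 7 variables — and 6 appears only in position 3's list, so position 3 = 6.
The 6 still-open variables together cover exactly {2, 3, 4, 5, 7, 8} — 6 values for 6 variables — and 7 appears only in position 2's list, so position 2 = 7.
position 6 and position 7 between them cover only {5, 8} — a naked pair. Remove those values from position 1, position 5.
Determined: position 2=7, position 3=6. The other positions each still have more than one consistent value. That makes 2.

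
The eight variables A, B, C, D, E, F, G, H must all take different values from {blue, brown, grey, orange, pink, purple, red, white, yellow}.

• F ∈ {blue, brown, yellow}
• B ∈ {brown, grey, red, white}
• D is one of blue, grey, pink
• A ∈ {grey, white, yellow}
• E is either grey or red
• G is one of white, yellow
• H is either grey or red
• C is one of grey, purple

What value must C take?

purple

The 8 variables together cover exactly {blue, brown, grey, pink, purple, red, white, yellow} — 8 values for 8 variables — and pink appears only in D's list, so D = pink.
Among the 7 still-open variables, blue fits only F (and all 7 values in {blue, brown, grey, purple, red, white, yellow} must be used), so F = blue.
Among the 6 still-open variables, brown fits only B (and all 6 values in {brown, grey, purple, red, white, yellow} must be used), so B = brown.
Among the 5 still-open variables, purple fits only C (and all 5 values in {grey, purple, red, white, yellow} must be used), so C = purple.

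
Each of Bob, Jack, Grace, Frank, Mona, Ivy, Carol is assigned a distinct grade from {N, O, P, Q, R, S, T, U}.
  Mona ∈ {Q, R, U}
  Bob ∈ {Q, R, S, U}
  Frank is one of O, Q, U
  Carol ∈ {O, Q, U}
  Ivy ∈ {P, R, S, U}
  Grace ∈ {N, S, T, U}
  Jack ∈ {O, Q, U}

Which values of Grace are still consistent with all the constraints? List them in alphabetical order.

N, T

Jack, Frank, Carol share exactly the 3 values {O, Q, U}; by pigeonhole those values go to them, so strike O, Q, U from Bob, Grace, Mona, Ivy.
Mona has just one choice, so Mona = R. So Bob, Ivy can't be R.
Bob must be S (only option left). So Grace, Ivy can't be S.
That leaves Ivy = P.
No further eliminations apply; Grace can still be any of N, T.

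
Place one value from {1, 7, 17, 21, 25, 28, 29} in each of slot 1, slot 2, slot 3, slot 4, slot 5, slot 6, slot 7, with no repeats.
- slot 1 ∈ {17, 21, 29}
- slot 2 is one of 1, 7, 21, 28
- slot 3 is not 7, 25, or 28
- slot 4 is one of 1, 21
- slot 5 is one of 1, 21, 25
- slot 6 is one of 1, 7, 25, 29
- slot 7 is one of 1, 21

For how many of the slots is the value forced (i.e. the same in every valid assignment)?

3

Among the 7 variables, 28 fits only slot 2 (and all 7 values in {1, 7, 17, 21, 25, 28, 29} must be used), so slot 2 = 28.
The 6 still-open variables together cover exactly {1, 7, 17, 21, 25, 29} — 6 values for 6 variables — and 7 appears only in slot 6's list, so slot 6 = 7.
The 5 still-open variables draw from only 5 values {1, 17, 21, 25, 29}, so each is used; only slot 5 can be 25, hence slot 5 = 25.
slot 4 and slot 7 between them cover only {1, 21} — a naked pair. Remove those values from slot 1, slot 3.
Determined: slot 2=28, slot 5=25, slot 6=7. The other slots each still have more than one consistent value. That makes 3.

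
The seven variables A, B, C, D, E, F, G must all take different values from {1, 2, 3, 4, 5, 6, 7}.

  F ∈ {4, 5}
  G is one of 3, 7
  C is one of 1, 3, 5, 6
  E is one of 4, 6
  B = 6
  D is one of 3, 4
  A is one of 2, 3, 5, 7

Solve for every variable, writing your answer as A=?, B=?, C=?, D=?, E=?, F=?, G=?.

A=2, B=6, C=1, D=3, E=4, F=5, G=7

B has just one choice, so B = 6. Strike 6 from C, E.
E has just one choice, so E = 4. Remove 4 from D, F.
F's domain is down to {5}, so F = 5. Eliminate 5 elsewhere: A, C.
D must be 3 (only option left). Remove 3 from A, C, G.
G's domain is down to {7}, so G = 7. So A can't be 7.
That leaves A = 2.
C's domain is down to {1}, so C = 1.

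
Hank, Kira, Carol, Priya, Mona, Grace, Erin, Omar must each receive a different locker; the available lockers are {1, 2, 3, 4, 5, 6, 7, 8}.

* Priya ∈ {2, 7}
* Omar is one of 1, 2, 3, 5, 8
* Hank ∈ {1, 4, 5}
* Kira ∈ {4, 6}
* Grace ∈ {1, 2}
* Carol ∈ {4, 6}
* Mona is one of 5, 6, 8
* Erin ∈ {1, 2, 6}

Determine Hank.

The 8 variables together cover exactly {1, 2, 3, 4, 5, 6, 7, 8} — 8 values for 8 variables — and 3 appears only in Omar's list, so Omar = 3.
The 7 still-open variables draw from only 7 values {1, 2, 4, 5, 6, 7, 8}, so each is used; only Priya can be 7, hence Priya = 7.
The 6 still-open variables draw from only 6 values {1, 2, 4, 5, 6, 8}, so each is used; only Mona can be 8, hence Mona = 8.
Among the 5 still-open variables, 5 fits only Hank (and all 5 values in {1, 2, 4, 5, 6} must be used), so Hank = 5.

5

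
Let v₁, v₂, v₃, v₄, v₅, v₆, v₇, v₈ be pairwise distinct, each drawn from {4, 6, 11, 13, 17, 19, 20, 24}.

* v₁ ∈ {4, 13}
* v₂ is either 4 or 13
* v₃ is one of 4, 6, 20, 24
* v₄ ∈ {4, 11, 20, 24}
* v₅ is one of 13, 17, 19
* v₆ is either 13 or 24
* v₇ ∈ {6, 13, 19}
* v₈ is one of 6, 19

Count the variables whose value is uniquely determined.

The 8 variables draw from only 8 values {4, 6, 11, 13, 17, 19, 20, 24}, so each is used; only v₄ can be 11, hence v₄ = 11.
Among the 7 still-open variables, 17 fits only v₅ (and all 7 values in {4, 6, 13, 17, 19, 20, 24} must be used), so v₅ = 17.
The 6 still-open variables draw from only 6 values {4, 6, 13, 19, 20, 24}, so each is used; only v₃ can be 20, hence v₃ = 20.
Among the 5 still-open variables, 24 fits only v₆ (and all 5 values in {4, 6, 13, 19, 24} must be used), so v₆ = 24.
v₁ and v₂ between them cover only {4, 13} — a naked pair. Remove those values from v₇.
Determined: v₃=20, v₄=11, v₅=17, v₆=24. The other variables each still have more than one consistent value. That makes 4.

4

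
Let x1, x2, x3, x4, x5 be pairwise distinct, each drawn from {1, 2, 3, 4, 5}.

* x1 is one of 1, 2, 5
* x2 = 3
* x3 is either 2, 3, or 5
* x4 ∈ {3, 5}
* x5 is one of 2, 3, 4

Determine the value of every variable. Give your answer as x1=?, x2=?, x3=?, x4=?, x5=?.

x1=1, x2=3, x3=2, x4=5, x5=4

x2 must be 3 (only option left). Remove 3 from x3, x4, x5.
x4's domain is down to {5}, so x4 = 5. Eliminate 5 elsewhere: x1, x3.
x3's domain is down to {2}, so x3 = 2. So x1, x5 can't be 2.
x5 must be 4 (only option left).
x1 has just one choice, so x1 = 1.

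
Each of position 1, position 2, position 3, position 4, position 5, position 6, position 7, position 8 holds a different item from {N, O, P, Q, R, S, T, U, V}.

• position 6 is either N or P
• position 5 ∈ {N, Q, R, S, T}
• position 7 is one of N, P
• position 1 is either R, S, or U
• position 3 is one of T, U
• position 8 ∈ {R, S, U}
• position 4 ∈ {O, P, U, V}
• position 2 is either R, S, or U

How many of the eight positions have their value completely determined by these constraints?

position 6 and position 7 share exactly the 2 values {N, P}; by pigeonhole those values go to them, so strike N, P from position 4, position 5.
position 1, position 2, position 8 share exactly the 3 values {R, S, U}; by pigeonhole those values go to them, so strike R, S, U from position 3, position 4, position 5.
position 3 must be T (only option left). Remove T from position 5.
That leaves position 5 = Q.
Determined: position 3=T, position 5=Q. The other positions each still have more than one consistent value. That makes 2.

2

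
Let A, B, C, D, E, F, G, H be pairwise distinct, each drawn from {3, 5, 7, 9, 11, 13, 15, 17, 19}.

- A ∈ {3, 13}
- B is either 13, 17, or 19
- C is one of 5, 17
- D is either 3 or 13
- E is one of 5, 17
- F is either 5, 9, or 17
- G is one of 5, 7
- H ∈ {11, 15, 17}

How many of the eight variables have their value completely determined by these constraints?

A and D share exactly the 2 values {3, 13}; by pigeonhole those values go to them, so strike 3, 13 from B.
C and E share exactly the 2 values {5, 17}; by pigeonhole those values go to them, so strike 5, 17 from B, F, G, H.
B must be 19 (only option left).
F must be 9 (only option left).
G has just one choice, so G = 7.
Determined: B=19, F=9, G=7. The other variables each still have more than one consistent value. That makes 3.

3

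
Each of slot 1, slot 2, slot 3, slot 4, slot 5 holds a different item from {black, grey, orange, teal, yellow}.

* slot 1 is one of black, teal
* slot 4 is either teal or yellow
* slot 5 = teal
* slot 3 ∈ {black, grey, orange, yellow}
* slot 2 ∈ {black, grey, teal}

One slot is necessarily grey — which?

slot 5's domain is down to {teal}, so slot 5 = teal. Remove teal from slot 1, slot 2, slot 4.
slot 1 has just one choice, so slot 1 = black. Strike black from slot 2, slot 3.
So grey goes to slot 2.

slot 2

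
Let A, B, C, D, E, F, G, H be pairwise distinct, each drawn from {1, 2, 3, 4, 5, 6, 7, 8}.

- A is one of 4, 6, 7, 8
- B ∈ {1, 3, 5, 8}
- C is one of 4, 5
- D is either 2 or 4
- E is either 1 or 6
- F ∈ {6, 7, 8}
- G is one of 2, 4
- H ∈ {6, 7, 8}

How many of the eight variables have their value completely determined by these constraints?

3

Among the 8 variables, 3 fits only B (and all 8 values in {1, 2, 3, 4, 5, 6, 7, 8} must be used), so B = 3.
The 7 still-open variables draw from only 7 values {1, 2, 4, 5, 6, 7, 8}, so each is used; only E can be 1, hence E = 1.
Among the 6 still-open variables, 5 fits only C (and all 6 values in {2, 4, 5, 6, 7, 8} must be used), so C = 5.
D and G share exactly the 2 values {2, 4}; by pigeonhole those values go to them, so strike 2, 4 from A.
Determined: B=3, C=5, E=1. The other variables each still have more than one consistent value. That makes 3.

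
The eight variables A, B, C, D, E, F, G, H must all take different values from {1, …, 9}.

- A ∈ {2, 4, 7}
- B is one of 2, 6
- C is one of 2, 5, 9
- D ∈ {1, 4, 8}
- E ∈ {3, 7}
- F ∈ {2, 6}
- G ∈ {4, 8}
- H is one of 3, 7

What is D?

B and F share exactly the 2 values {2, 6}; by pigeonhole those values go to them, so strike 2, 6 from A, C.
E and H share exactly the 2 values {3, 7}; by pigeonhole those values go to them, so strike 3, 7 from A.
A's domain is down to {4}, so A = 4. So D, G can't be 4.
G has just one choice, so G = 8. So D can't be 8.
So D = 1.

1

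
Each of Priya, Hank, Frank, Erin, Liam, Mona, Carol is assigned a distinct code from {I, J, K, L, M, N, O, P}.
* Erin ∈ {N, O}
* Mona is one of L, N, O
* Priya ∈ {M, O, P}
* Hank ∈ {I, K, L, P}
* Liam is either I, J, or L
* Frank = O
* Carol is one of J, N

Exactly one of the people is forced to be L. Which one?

Frank must be O (only option left). So Priya, Erin, Mona can't be O.
Erin must be N (only option left). Remove N from Mona, Carol.
So L goes to Mona.

Mona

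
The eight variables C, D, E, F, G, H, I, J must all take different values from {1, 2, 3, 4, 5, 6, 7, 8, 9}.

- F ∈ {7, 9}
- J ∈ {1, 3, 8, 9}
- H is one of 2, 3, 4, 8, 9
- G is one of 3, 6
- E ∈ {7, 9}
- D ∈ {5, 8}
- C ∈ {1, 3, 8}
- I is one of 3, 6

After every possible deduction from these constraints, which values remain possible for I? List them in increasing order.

E and F between them cover only {7, 9} — a naked pair. Remove those values from H, J.
G and I share exactly the 2 values {3, 6}; by pigeonhole those values go to them, so strike 3, 6 from C, H, J.
The 2 variables C and J are confined to {1, 8}, which locks those values in; drop them from D, H.
D has just one choice, so D = 5.
No further eliminations apply; I can still be any of 3, 6.

3, 6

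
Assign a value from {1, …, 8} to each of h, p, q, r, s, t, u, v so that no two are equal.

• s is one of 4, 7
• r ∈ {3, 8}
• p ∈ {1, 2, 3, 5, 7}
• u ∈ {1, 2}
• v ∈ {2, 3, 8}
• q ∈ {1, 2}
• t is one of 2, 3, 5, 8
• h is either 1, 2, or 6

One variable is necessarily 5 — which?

Among the 8 variables, 4 fits only s (and all 8 values in {1, 2, 3, 4, 5, 6, 7, 8} must be used), so s = 4.
The 7 still-open variables draw from only 7 values {1, 2, 3, 5, 6, 7, 8}, so each is used; only h can be 6, hence h = 6.
Among the 6 still-open variables, 7 fits only p (and all 6 values in {1, 2, 3, 5, 7, 8} must be used), so p = 7.
The 5 still-open variables together cover exactly {1, 2, 3, 5, 8} — 5 values for 5 variables — and 5 appears only in t's list, so t = 5.

t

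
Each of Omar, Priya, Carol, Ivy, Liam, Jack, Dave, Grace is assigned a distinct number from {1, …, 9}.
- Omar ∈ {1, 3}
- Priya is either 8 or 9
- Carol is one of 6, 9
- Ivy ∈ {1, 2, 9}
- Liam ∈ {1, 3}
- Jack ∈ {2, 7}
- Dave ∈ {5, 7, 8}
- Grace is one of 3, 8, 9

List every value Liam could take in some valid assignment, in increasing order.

1, 3

The 8 variables together cover exactly {1, 2, 3, 5, 6, 7, 8, 9} — 8 values for 8 variables — and 5 appears only in Dave's list, so Dave = 5.
Among the 7 still-open variables, 6 fits only Carol (and all 7 values in {1, 2, 3, 6, 7, 8, 9} must be used), so Carol = 6.
The 6 still-open variables together cover exactly {1, 2, 3, 7, 8, 9} — 6 values for 6 variables — and 7 appears only in Jack's list, so Jack = 7.
The 5 still-open variables together cover exactly {1, 2, 3, 8, 9} — 5 values for 5 variables — and 2 appears only in Ivy's list, so Ivy = 2.
The 2 variables Omar and Liam are confined to {1, 3}, which locks those values in; drop them from Grace.
No further eliminations apply; Liam can still be any of 1, 3.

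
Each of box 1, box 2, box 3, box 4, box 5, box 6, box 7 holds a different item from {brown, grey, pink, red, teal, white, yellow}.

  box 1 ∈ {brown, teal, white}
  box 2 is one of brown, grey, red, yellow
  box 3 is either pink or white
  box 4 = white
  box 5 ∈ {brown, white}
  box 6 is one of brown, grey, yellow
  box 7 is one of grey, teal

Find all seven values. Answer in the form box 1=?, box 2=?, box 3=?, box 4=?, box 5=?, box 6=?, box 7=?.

box 4's domain is down to {white}, so box 4 = white. So box 1, box 3, box 5 can't be white.
box 5's domain is down to {brown}, so box 5 = brown. So box 1, box 2, box 6 can't be brown.
box 1 must be teal (only option left). Remove teal from box 7.
That leaves box 3 = pink.
box 7's domain is down to {grey}, so box 7 = grey. Eliminate grey elsewhere: box 2, box 6.
box 6's domain is down to {yellow}, so box 6 = yellow. So box 2 can't be yellow.
box 2 must be red (only option left).

box 1=teal, box 2=red, box 3=pink, box 4=white, box 5=brown, box 6=yellow, box 7=grey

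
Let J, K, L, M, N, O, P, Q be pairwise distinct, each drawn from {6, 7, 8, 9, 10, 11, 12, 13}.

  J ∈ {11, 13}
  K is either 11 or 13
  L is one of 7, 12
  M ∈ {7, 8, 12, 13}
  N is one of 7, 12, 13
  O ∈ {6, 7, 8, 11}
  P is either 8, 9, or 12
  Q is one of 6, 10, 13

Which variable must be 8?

Among the 8 variables, 9 fits only P (and all 8 values in {6, 7, 8, 9, 10, 11, 12, 13} must be used), so P = 9.
The 7 still-open variables together cover exactly {6, 7, 8, 10, 11, 12, 13} — 7 values for 7 variables — and 10 appears only in Q's list, so Q = 10.
Among the 6 still-open variables, 6 fits only O (and all 6 values in {6, 7, 8, 11, 12, 13} must be used), so O = 6.
Among the 5 still-open variables, 8 fits only M (and all 5 values in {7, 8, 11, 12, 13} must be used), so M = 8.

M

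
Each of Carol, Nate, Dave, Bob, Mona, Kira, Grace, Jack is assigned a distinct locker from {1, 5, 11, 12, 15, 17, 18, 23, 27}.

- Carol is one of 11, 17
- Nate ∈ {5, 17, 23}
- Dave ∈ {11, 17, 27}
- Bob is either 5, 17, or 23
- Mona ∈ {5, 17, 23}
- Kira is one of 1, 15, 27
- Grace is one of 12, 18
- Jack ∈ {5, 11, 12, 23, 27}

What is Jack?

12

Nate, Bob, Mona share exactly the 3 values {5, 17, 23}; by pigeonhole those values go to them, so strike 5, 17, 23 from Carol, Dave, Jack.
Carol has just one choice, so Carol = 11. Remove 11 from Dave, Jack.
Dave has just one choice, so Dave = 27. Remove 27 from Kira, Jack.
So Jack = 12.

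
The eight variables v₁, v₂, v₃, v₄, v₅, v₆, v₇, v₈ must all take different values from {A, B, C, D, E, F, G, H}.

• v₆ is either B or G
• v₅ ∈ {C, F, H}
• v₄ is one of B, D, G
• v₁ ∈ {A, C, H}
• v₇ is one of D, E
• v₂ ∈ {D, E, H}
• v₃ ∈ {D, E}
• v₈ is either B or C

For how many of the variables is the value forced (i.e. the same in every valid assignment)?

The 8 variables draw from only 8 values {A, B, C, D, E, F, G, H}, so each is used; only v₁ can be A, hence v₁ = A.
The 7 still-open variables draw from only 7 values {B, C, D, E, F, G, H}, so each is used; only v₅ can be F, hence v₅ = F.
The 6 still-open variables together cover exactly {B, C, D, E, G, H} — 6 values for 6 variables — and C appears only in v₈'s list, so v₈ = C.
Among the 5 still-open variables, H fits only v₂ (and all 5 values in {B, D, E, G, H} must be used), so v₂ = H.
v₃ and v₇ share exactly the 2 values {D, E}; by pigeonhole those values go to them, so strike D, E from v₄.
Determined: v₁=A, v₂=H, v₅=F, v₈=C. The other variables each still have more than one consistent value. That makes 4.

4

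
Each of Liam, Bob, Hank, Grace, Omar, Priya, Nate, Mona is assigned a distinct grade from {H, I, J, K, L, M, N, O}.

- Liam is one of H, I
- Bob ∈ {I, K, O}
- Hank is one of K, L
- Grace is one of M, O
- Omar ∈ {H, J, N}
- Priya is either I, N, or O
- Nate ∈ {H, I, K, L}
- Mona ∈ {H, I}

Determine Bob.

The 8 variables together cover exactly {H, I, J, K, L, M, N, O} — 8 values for 8 variables — and J appears only in Omar's list, so Omar = J.
The 7 still-open variables draw from only 7 values {H, I, K, L, M, N, O}, so each is used; only Grace can be M, hence Grace = M.
The 6 still-open variables draw from only 6 values {H, I, K, L, N, O}, so each is used; only Priya can be N, hence Priya = N.
The 5 still-open variables together cover exactly {H, I, K, L, O} — 5 values for 5 variables — and O appears only in Bob's list, so Bob = O.

O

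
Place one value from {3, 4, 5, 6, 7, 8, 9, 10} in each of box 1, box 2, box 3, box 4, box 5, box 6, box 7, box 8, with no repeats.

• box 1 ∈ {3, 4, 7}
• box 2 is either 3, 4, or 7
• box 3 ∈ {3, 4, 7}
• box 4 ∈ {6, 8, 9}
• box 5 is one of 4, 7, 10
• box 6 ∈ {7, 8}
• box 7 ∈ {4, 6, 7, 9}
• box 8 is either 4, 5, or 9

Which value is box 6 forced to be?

Among the 8 variables, 5 fits only box 8 (and all 8 values in {3, 4, 5, 6, 7, 8, 9, 10} must be used), so box 8 = 5.
Among the 7 still-open variables, 10 fits only box 5 (and all 7 values in {3, 4, 6, 7, 8, 9, 10} must be used), so box 5 = 10.
The 3 variables box 1, box 2, box 3 are confined to {3, 4, 7}, which locks those values in; drop them from box 6, box 7.
So box 6 = 8.

8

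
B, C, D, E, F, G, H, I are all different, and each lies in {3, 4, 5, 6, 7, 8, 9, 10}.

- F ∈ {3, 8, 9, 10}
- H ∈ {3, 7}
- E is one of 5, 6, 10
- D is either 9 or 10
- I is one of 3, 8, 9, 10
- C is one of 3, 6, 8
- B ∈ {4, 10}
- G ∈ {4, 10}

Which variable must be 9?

Among the 8 variables, 5 fits only E (and all 8 values in {3, 4, 5, 6, 7, 8, 9, 10} must be used), so E = 5.
The 7 still-open variables together cover exactly {3, 4, 6, 7, 8, 9, 10} — 7 values for 7 variables — and 6 appears only in C's list, so C = 6.
Among the 6 still-open variables, 7 fits only H (and all 6 values in {3, 4, 7, 8, 9, 10} must be used), so H = 7.
B and G share exactly the 2 values {4, 10}; by pigeonhole those values go to them, so strike 4, 10 from D, F, I.
So 9 goes to D.

D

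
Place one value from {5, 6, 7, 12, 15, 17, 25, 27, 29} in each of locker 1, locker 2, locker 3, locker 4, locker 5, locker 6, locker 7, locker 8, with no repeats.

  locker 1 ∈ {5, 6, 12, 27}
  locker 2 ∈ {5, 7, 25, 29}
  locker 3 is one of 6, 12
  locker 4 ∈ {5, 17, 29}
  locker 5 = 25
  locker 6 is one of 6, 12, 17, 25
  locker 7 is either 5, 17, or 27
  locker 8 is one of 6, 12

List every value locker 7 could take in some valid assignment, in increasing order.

5, 27

locker 5 has just one choice, so locker 5 = 25. Strike 25 from locker 2, locker 6.
The 7 still-open variables draw from only 7 values {5, 6, 7, 12, 17, 27, 29}, so each is used; only locker 2 can be 7, hence locker 2 = 7.
Among the 6 still-open variables, 29 fits only locker 4 (and all 6 values in {5, 6, 12, 17, 27, 29} must be used), so locker 4 = 29.
locker 3 and locker 8 share exactly the 2 values {6, 12}; by pigeonhole those values go to them, so strike 6, 12 from locker 1, locker 6.
locker 6's domain is down to {17}, so locker 6 = 17. Strike 17 from locker 7.
No further eliminations apply; locker 7 can still be any of 5, 27.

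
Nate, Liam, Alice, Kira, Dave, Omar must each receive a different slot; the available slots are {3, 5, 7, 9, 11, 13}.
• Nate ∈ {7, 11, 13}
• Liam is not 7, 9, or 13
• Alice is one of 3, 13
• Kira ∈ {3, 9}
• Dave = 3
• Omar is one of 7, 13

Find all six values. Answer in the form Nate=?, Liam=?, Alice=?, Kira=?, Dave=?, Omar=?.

Nate=11, Liam=5, Alice=13, Kira=9, Dave=3, Omar=7

Dave has just one choice, so Dave = 3. Strike 3 from Liam, Alice, Kira.
Alice must be 13 (only option left). Eliminate 13 elsewhere: Nate, Omar.
Kira has just one choice, so Kira = 9.
Omar's domain is down to {7}, so Omar = 7. So Nate can't be 7.
Nate must be 11 (only option left). Remove 11 from Liam.
Liam's domain is down to {5}, so Liam = 5.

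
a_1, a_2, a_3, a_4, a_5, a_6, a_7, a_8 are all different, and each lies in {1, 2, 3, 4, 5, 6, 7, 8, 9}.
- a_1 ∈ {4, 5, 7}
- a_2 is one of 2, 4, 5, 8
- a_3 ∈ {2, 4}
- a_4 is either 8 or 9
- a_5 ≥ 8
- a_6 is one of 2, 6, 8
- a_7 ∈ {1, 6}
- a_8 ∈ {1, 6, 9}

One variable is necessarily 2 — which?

a_6

The 8 variables draw from only 8 values {1, 2, 4, 5, 6, 7, 8, 9}, so each is used; only a_1 can be 7, hence a_1 = 7.
The 7 still-open variables draw from only 7 values {1, 2, 4, 5, 6, 8, 9}, so each is used; only a_2 can be 5, hence a_2 = 5.
The 6 still-open variables draw from only 6 values {1, 2, 4, 6, 8, 9}, so each is used; only a_3 can be 4, hence a_3 = 4.
The 5 still-open variables together cover exactly {1, 2, 6, 8, 9} — 5 values for 5 variables — and 2 appears only in a_6's list, so a_6 = 2.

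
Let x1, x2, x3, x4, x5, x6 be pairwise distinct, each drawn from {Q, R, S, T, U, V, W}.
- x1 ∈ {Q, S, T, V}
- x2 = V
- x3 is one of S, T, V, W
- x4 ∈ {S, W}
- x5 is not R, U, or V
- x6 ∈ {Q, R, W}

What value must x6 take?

x2's domain is down to {V}, so x2 = V. Strike V from x1, x3.
The 5 still-open variables together cover exactly {Q, R, S, T, W} — 5 values for 5 variables — and R appears only in x6's list, so x6 = R.

R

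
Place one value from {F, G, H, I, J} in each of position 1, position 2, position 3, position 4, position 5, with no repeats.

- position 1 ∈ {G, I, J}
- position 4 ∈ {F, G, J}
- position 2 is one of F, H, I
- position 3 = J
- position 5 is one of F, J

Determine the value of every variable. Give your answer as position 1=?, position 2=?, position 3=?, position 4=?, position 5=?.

position 1=I, position 2=H, position 3=J, position 4=G, position 5=F

position 3 must be J (only option left). Eliminate J elsewhere: position 1, position 4, position 5.
That leaves position 5 = F. Remove F from position 2, position 4.
position 4 has just one choice, so position 4 = G. Remove G from position 1.
position 1 must be I (only option left). Remove I from position 2.
position 2 has just one choice, so position 2 = H.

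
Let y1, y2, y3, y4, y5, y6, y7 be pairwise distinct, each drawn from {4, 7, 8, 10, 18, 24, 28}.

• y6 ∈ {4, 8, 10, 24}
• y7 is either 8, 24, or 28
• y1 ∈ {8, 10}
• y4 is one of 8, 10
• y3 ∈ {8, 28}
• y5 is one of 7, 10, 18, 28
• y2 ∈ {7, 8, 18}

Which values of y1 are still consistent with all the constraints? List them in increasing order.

8, 10

Among the 7 variables, 4 fits only y6 (and all 7 values in {4, 7, 8, 10, 18, 24, 28} must be used), so y6 = 4.
The 6 still-open variables together cover exactly {7, 8, 10, 18, 24, 28} — 6 values for 6 variables — and 24 appears only in y7's list, so y7 = 24.
y1 and y4 share exactly the 2 values {8, 10}; by pigeonhole those values go to them, so strike 8, 10 from y2, y3, y5.
y3 must be 28 (only option left). So y5 can't be 28.
No further eliminations apply; y1 can still be any of 8, 10.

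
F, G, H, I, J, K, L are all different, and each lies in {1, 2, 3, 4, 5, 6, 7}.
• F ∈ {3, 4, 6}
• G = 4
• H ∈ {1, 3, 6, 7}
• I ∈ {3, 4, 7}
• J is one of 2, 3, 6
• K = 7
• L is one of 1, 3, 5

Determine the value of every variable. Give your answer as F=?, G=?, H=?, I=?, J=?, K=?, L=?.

G must be 4 (only option left). So F, I can't be 4.
K must be 7 (only option left). Remove 7 from H, I.
That leaves I = 3. Eliminate 3 elsewhere: F, H, J, L.
F has just one choice, so F = 6. Remove 6 from H, J.
H's domain is down to {1}, so H = 1. Eliminate 1 elsewhere: L.
J's domain is down to {2}, so J = 2.
L has just one choice, so L = 5.

F=6, G=4, H=1, I=3, J=2, K=7, L=5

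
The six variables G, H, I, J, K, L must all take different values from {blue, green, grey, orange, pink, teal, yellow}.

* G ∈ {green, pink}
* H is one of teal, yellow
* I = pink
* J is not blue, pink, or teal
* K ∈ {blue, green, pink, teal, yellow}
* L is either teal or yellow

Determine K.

I must be pink (only option left). So G, K can't be pink.
That leaves G = green. So J, K can't be green.
The 2 variables H and L are confined to {teal, yellow}, which locks those values in; drop them from J, K.
So K = blue.

blue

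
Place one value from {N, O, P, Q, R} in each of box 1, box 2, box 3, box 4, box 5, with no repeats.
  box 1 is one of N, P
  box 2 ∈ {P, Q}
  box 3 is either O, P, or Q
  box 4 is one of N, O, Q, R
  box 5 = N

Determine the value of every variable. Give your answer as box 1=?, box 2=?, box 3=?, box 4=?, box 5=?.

box 5's domain is down to {N}, so box 5 = N. Eliminate N elsewhere: box 1, box 4.
box 1's domain is down to {P}, so box 1 = P. Remove P from box 2, box 3.
box 2 must be Q (only option left). Strike Q from box 3, box 4.
box 3 has just one choice, so box 3 = O. So box 4 can't be O.
That leaves box 4 = R.

box 1=P, box 2=Q, box 3=O, box 4=R, box 5=N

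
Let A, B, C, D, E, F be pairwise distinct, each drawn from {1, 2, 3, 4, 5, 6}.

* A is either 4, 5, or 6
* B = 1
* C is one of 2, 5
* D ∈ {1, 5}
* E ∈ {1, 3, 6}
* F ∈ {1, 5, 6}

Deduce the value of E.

3

B must be 1 (only option left). Strike 1 from D, E, F.
That leaves D = 5. Eliminate 5 elsewhere: A, C, F.
F has just one choice, so F = 6. So A, E can't be 6.
So E = 3.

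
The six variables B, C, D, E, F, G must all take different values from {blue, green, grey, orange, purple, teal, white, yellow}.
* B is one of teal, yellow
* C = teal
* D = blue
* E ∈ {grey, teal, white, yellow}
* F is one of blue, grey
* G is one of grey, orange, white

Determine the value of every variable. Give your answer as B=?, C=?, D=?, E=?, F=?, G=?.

B=yellow, C=teal, D=blue, E=white, F=grey, G=orange

C has just one choice, so C = teal. Strike teal from B, E.
D must be blue (only option left). So F can't be blue.
That leaves F = grey. Strike grey from E, G.
B's domain is down to {yellow}, so B = yellow. Strike yellow from E.
E has just one choice, so E = white. Strike white from G.
G has just one choice, so G = orange.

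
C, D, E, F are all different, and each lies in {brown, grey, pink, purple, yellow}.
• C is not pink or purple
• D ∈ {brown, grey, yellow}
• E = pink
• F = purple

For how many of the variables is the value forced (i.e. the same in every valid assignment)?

2

E has just one choice, so E = pink.
That leaves F = purple.
Determined: E=pink, F=purple. The other variables each still have more than one consistent value. That makes 2.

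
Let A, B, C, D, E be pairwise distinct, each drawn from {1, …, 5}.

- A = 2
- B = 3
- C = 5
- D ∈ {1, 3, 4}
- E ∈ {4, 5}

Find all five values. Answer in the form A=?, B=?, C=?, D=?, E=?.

A=2, B=3, C=5, D=1, E=4

A has just one choice, so A = 2.
B must be 3 (only option left). Remove 3 from D.
C must be 5 (only option left). So E can't be 5.
E must be 4 (only option left). Strike 4 from D.
D has just one choice, so D = 1.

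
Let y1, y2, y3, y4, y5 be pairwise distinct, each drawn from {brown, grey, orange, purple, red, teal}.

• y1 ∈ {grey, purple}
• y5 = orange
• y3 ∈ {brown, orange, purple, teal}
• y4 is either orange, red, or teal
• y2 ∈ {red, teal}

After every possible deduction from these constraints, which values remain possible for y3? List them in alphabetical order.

y5 has just one choice, so y5 = orange. So y3, y4 can't be orange.
The 2 variables y2 and y4 are confined to {red, teal}, which locks those values in; drop them from y3.
No further eliminations apply; y3 can still be any of brown, purple.

brown, purple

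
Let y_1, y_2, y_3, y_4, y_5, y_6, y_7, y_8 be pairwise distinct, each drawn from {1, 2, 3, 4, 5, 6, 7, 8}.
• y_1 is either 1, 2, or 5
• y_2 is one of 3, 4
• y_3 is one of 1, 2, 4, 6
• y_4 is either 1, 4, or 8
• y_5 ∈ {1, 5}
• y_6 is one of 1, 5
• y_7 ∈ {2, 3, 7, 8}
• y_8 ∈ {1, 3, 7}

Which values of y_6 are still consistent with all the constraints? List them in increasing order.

Among the 8 variables, 6 fits only y_3 (and all 8 values in {1, 2, 3, 4, 5, 6, 7, 8} must be used), so y_3 = 6.
The 2 variables y_5 and y_6 are confined to {1, 5}, which locks those values in; drop them from y_1, y_4, y_8.
y_1 must be 2 (only option left). So y_7 can't be 2.
No further eliminations apply; y_6 can still be any of 1, 5.

1, 5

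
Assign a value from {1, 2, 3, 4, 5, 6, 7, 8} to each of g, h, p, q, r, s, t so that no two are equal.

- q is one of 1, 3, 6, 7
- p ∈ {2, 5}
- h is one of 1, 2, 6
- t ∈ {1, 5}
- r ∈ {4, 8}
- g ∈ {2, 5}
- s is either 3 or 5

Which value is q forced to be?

7

The 2 variables g and p are confined to {2, 5}, which locks those values in; drop them from h, s, t.
That leaves s = 3. Remove 3 from q.
t must be 1 (only option left). So h, q can't be 1.
That leaves h = 6. So q can't be 6.
So q = 7.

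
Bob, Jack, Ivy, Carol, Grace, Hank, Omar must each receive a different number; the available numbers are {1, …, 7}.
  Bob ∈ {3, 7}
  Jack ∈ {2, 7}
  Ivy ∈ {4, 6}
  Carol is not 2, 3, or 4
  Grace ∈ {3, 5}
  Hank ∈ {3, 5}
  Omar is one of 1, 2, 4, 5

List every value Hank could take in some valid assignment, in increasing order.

The 2 variables Grace and Hank are confined to {3, 5}, which locks those values in; drop them from Bob, Carol, Omar.
That leaves Bob = 7. So Jack, Carol can't be 7.
Jack must be 2 (only option left). Remove 2 from Omar.
No further eliminations apply; Hank can still be any of 3, 5.

3, 5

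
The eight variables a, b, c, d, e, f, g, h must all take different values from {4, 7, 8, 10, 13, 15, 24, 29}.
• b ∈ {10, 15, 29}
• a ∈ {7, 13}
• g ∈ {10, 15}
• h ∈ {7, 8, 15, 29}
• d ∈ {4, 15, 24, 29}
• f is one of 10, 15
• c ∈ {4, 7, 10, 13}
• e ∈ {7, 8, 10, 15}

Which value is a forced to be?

13

The 8 variables draw from only 8 values {4, 7, 8, 10, 13, 15, 24, 29}, so each is used; only d can be 24, hence d = 24.
Among the 7 still-open variables, 4 fits only c (and all 7 values in {4, 7, 8, 10, 13, 15, 29} must be used), so c = 4.
The 6 still-open variables draw from only 6 values {7, 8, 10, 13, 15, 29}, so each is used; only a can be 13, hence a = 13.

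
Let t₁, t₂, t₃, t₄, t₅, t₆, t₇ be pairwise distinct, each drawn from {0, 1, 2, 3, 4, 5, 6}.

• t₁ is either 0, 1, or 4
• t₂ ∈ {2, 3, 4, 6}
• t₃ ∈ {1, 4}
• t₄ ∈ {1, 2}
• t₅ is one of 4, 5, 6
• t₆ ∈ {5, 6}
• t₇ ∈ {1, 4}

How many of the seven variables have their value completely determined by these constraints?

The 7 variables together cover exactly {0, 1, 2, 3, 4, 5, 6} — 7 values for 7 variables — and 0 appears only in t₁'s list, so t₁ = 0.
The 6 still-open variables draw from only 6 values {1, 2, 3, 4, 5, 6}, so each is used; only t₂ can be 3, hence t₂ = 3.
The 5 still-open variables draw from only 5 values {1, 2, 4, 5, 6}, so each is used; only t₄ can be 2, hence t₄ = 2.
The 2 variables t₃ and t₇ are confined to {1, 4}, which locks those values in; drop them from t₅.
Determined: t₁=0, t₂=3, t₄=2. The other variables each still have more than one consistent value. That makes 3.

3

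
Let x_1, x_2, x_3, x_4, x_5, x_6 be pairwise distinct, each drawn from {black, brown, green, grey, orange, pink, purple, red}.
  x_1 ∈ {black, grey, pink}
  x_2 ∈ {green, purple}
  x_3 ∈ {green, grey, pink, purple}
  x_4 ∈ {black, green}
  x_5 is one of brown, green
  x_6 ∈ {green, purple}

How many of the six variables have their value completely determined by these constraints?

2

Among the 6 variables, brown fits only x_5 (and all 6 values in {black, brown, green, grey, pink, purple} must be used), so x_5 = brown.
x_2 and x_6 between them cover only {green, purple} — a naked pair. Remove those values from x_3, x_4.
That leaves x_4 = black. Eliminate black elsewhere: x_1.
Determined: x_4=black, x_5=brown. The other variables each still have more than one consistent value. That makes 2.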